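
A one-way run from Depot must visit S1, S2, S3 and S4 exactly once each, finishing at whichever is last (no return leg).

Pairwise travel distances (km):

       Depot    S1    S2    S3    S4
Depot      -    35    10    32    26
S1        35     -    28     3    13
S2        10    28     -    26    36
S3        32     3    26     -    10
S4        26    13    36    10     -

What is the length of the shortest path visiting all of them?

Minimum one-way distance = 51 km.

There are 4! = 24 possible orderings.
Depot → S1 → S2 → S3 → S4: 35+28+26+10 = 99
Depot → S1 → S2 → S4 → S3: 35+28+36+10 = 109
Depot → S1 → S3 → S2 → S4: 35+3+26+36 = 100
Depot → S1 → S3 → S4 → S2: 35+3+10+36 = 84
Depot → S1 → S4 → S2 → S3: 35+13+36+26 = 110
Depot → S1 → S4 → S3 → S2: 35+13+10+26 = 84
Depot → S2 → S1 → S3 → S4: 10+28+3+10 = 51
Depot → S2 → S1 → S4 → S3: 10+28+13+10 = 61
Depot → S2 → S3 → S1 → S4: 10+26+3+13 = 52
Depot → S2 → S3 → S4 → S1: 10+26+10+13 = 59
Depot → S2 → S4 → S1 → S3: 10+36+13+3 = 62
Depot → S2 → S4 → S3 → S1: 10+36+10+3 = 59
Depot → S3 → S1 → S2 → S4: 32+3+28+36 = 99
Depot → S3 → S1 → S4 → S2: 32+3+13+36 = 84
… (10 more)
The minimum is 51.
One shortest path: Depot → S2 → S1 → S3 → S4.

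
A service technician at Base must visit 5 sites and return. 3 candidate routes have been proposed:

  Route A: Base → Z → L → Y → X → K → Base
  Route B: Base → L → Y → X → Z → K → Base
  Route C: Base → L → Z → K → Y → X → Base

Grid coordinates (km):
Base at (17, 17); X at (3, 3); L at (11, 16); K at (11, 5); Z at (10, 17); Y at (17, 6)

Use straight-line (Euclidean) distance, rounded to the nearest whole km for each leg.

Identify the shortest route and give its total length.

Route A: 7 + 1 + 12 + 14 + 8 + 13 = 55
Route B: 6 + 12 + 14 + 16 + 12 + 13 = 73
Route C: 6 + 1 + 12 + 6 + 14 + 20 = 59

Shortest is Route A, total 55 km.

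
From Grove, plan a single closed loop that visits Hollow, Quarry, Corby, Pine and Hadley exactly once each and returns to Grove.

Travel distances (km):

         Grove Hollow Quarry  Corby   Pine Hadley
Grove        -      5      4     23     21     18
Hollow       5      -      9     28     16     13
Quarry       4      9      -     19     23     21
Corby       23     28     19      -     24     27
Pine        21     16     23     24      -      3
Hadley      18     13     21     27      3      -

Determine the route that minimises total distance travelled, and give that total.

Shortest round trip = 68 km.

Grove-Hollow-Quarry-Corby-Pine-Hadley-Grove: 5+9+19+24+3+18 = 78
Grove-Hollow-Quarry-Corby-Hadley-Pine-Grove: 5+9+19+27+3+21 = 84
Grove-Hollow-Quarry-Pine-Corby-Hadley-Grove: 5+9+23+24+27+18 = 106
Grove-Hollow-Quarry-Pine-Hadley-Corby-Grove: 5+9+23+3+27+23 = 90
Grove-Hollow-Quarry-Hadley-Corby-Pine-Grove: 5+9+21+27+24+21 = 107
Grove-Hollow-Quarry-Hadley-Pine-Corby-Grove: 5+9+21+3+24+23 = 85
Grove-Hollow-Corby-Quarry-Pine-Hadley-Grove: 5+28+19+23+3+18 = 96
Grove-Hollow-Corby-Quarry-Hadley-Pine-Grove: 5+28+19+21+3+21 = 97
Grove-Hollow-Corby-Pine-Quarry-Hadley-Grove: 5+28+24+23+21+18 = 119
Grove-Hollow-Corby-Pine-Hadley-Quarry-Grove: 5+28+24+3+21+4 = 85
Grove-Hollow-Corby-Hadley-Quarry-Pine-Grove: 5+28+27+21+23+21 = 125
Grove-Hollow-Corby-Hadley-Pine-Quarry-Grove: 5+28+27+3+23+4 = 90
Grove-Hollow-Pine-Quarry-Corby-Hadley-Grove: 5+16+23+19+27+18 = 108
Grove-Hollow-Pine-Quarry-Hadley-Corby-Grove: 5+16+23+21+27+23 = 115
… (46 more)
Grove-Hollow-Hadley-Pine-Corby-Quarry-Grove: 5+13+3+24+19+4 = 68  ← best
The minimum is 68.
One optimal route: Grove → Hollow → Hadley → Pine → Corby → Quarry → Grove (or its reverse).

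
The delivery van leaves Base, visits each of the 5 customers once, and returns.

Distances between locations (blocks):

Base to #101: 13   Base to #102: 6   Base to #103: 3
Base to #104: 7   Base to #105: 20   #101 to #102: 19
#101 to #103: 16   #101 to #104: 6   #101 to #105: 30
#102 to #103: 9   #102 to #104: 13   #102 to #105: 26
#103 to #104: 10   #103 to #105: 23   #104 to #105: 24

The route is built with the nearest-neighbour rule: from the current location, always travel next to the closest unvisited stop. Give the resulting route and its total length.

81 blocks along Base → #103 → #102 → #104 → #101 → #105 → Base.

Base → [#103:3 / #102:6 / #104:7 / #101:13 / #105:20] → #103 (3)
#103 → [#102:9 / #104:10 / #101:16 / #105:23] → #102 (9)
#102 → [#104:13 / #101:19 / #105:26] → #104 (13)
#104 → [#101:6 / #105:24] → #101 (6)
#101 → [#105:30] → #105 (30)
Return #105→Base: 20.
Total = 3 + 9 + 13 + 6 + 30 + 20 = 81.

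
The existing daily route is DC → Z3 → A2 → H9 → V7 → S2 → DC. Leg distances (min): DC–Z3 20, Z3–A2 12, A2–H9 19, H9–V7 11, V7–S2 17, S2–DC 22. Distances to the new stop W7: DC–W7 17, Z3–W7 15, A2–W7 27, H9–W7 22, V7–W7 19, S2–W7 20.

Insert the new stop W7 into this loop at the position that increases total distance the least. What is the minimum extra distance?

Insertion cost between consecutive stops i–j is d(i,W7) + d(W7,j) − d(i,j):
  between DC and Z3: 17 + 15 − 20 = 12
  between Z3 and A2: 15 + 27 − 12 = 30
  between A2 and H9: 27 + 22 − 19 = 30
  between H9 and V7: 22 + 19 − 11 = 30
  between V7 and S2: 19 + 20 − 17 = 22
  between S2 and DC: 20 + 17 − 22 = 15
Cheapest insertion is between DC and Z3, adding 12.
New total = 101 + 12 = 113.

Minimum extra distance: 12 min, inserting W7 between DC and Z3.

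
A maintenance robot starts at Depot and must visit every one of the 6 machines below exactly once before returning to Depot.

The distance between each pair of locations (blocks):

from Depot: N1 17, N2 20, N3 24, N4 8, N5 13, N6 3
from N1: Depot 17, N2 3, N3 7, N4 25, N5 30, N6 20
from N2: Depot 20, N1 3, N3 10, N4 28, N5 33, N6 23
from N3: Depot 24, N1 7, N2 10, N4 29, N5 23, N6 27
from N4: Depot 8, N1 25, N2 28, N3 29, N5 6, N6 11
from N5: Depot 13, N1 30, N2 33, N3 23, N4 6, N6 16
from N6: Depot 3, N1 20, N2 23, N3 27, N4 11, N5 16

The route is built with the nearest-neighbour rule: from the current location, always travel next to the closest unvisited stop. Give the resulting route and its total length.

Nearest-neighbour total = 73 blocks; route Depot → N6 → N4 → N5 → N3 → N1 → N2 → Depot.

At Depot the remaining stops are N6 3, N4 8, N5 13, N1 17, N2 20, N3 24; go to N6.
At N6 the remaining stops are N4 11, N5 16, N1 20, N2 23, N3 27; go to N4.
At N4 the remaining stops are N5 6, N1 25, N2 28, N3 29; go to N5.
At N5 the remaining stops are N3 23, N1 30, N2 33; go to N3.
At N3 the remaining stops are N1 7, N2 10; go to N1.
At N1 the remaining stops are N2 3; go to N2.
Return N2→Depot: 20.
Total = 3 + 11 + 6 + 23 + 7 + 3 + 20 = 73.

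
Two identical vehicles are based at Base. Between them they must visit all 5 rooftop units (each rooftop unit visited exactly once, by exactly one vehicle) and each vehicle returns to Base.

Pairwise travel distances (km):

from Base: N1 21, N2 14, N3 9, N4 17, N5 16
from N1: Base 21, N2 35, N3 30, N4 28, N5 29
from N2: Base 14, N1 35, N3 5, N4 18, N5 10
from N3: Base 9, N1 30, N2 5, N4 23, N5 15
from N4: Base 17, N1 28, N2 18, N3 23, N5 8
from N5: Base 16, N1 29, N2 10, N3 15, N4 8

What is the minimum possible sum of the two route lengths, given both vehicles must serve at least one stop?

Try each way of splitting the stops between the two vehicles (each non-empty) and, for each split, find the best tour for each vehicle:
  {N1} + {N2, N3, N4, N5}: 42 + 49 = 91
  {N2} + {N1, N3, N4, N5}: 28 + 81 = 109
  {N1, N2} + {N3, N4, N5}: 70 + 49 = 119
  {N3} + {N1, N2, N4, N5}: 18 + 81 = 99
  {N1, N3} + {N2, N4, N5}: 60 + 49 = 109
  {N2, N3} + {N1, N4, N5}: 28 + 73 = 101
  … (15 splits in total)
Best: vehicle 1 Base → N1 → Base = 42; vehicle 2 Base → N3 → N2 → N5 → N4 → Base = 49; combined 91.

91 km — the smallest possible combined total.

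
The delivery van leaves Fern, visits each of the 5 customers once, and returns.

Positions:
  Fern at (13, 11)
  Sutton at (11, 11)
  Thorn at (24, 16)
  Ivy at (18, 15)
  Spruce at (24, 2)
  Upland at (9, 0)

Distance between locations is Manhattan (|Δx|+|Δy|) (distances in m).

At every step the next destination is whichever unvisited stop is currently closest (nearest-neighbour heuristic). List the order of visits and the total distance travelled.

At Fern the remaining stops are Sutton 2, Ivy 9, Upland 15, Thorn 16, Spruce 20; go to Sutton.
At Sutton the remaining stops are Ivy 11, Upland 13, Thorn 18, Spruce 22; go to Ivy.
At Ivy the remaining stops are Thorn 7, Spruce 19, Upland 24; go to Thorn.
At Thorn the remaining stops are Spruce 14, Upland 31; go to Spruce.
At Spruce the remaining stops are Upland 17; go to Upland.
Return Upland→Fern: 15.
Total = 2 + 11 + 7 + 14 + 17 + 15 = 66.

Total distance 66 m via the nearest-neighbour route Fern → Sutton → Ivy → Thorn → Spruce → Upland → Fern.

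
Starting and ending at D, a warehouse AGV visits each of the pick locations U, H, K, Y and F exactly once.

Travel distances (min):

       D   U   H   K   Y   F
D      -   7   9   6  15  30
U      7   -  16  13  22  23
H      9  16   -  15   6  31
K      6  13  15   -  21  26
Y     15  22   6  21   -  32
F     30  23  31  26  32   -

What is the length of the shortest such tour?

D → U → H → K → Y → F → D: 7+16+15+21+32+30 = 121
D → U → H → K → F → Y → D: 7+16+15+26+32+15 = 111
D → U → H → Y → K → F → D: 7+16+6+21+26+30 = 106
D → U → H → Y → F → K → D: 7+16+6+32+26+6 = 93
D → U → H → F → K → Y → D: 7+16+31+26+21+15 = 116
D → U → H → F → Y → K → D: 7+16+31+32+21+6 = 113
D → U → K → H → Y → F → D: 7+13+15+6+32+30 = 103
D → U → K → H → F → Y → D: 7+13+15+31+32+15 = 113
D → U → K → Y → H → F → D: 7+13+21+6+31+30 = 108
D → U → K → Y → F → H → D: 7+13+21+32+31+9 = 113
D → U → K → F → H → Y → D: 7+13+26+31+6+15 = 98
D → U → K → F → Y → H → D: 7+13+26+32+6+9 = 93
D → U → Y → H → K → F → D: 7+22+6+15+26+30 = 106
D → U → Y → H → F → K → D: 7+22+6+31+26+6 = 98
… (46 more)
D → U → F → Y → H → K → D: 7+23+32+6+15+6 = 89  ← best
The minimum is 89.
One optimal route: D → U → F → Y → H → K → D (or its reverse).

Shortest round trip = 89 min.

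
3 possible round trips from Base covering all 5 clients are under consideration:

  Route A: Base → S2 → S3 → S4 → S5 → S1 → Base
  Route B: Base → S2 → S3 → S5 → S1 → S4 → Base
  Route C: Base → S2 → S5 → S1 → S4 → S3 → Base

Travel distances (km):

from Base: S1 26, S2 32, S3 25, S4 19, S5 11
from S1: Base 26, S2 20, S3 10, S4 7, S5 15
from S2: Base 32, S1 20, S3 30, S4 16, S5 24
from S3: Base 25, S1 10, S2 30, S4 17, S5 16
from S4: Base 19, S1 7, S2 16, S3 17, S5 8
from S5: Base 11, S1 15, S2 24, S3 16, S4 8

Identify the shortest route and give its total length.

119 km — Route B is the shortest.

Route A: 32 + 30 + 17 + 8 + 15 + 26 = 128
Route B: 32 + 30 + 16 + 15 + 7 + 19 = 119
Route C: 32 + 24 + 15 + 7 + 17 + 25 = 120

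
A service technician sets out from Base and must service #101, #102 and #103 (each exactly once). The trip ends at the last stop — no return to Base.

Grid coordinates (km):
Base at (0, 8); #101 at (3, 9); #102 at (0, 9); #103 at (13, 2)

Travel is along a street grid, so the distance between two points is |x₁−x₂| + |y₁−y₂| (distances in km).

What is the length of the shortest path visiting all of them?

There are 3! = 6 possible orderings.
Base→#101→#102→#103: 4+3+20 = 27
Base→#101→#103→#102: 4+17+20 = 41
Base→#102→#101→#103: 1+3+17 = 21
Base→#102→#103→#101: 1+20+17 = 38
Base→#103→#101→#102: 19+17+3 = 39
Base→#103→#102→#101: 19+20+3 = 42
The minimum is 21.
One shortest path: Base → #102 → #101 → #103.

Minimum one-way distance = 21 km.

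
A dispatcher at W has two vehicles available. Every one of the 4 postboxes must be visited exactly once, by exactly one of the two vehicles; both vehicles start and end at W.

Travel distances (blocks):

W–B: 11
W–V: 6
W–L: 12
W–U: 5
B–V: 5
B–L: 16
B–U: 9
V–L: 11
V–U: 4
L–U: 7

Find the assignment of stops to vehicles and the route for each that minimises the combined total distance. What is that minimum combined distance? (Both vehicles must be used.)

Check every non-empty split of the stops between the two vehicles; for each half take its own optimal tour:
  {B} + {V, L, U}: 22 + 29 = 51
  {V} + {B, L, U}: 12 + 39 = 51
  {B, V} + {L, U}: 22 + 24 = 46
  {L} + {B, V, U}: 24 + 25 = 49
  {B, L} + {V, U}: 39 + 15 = 54
  {V, L} + {B, U}: 29 + 25 = 54
  … (7 splits in total)
Best: vehicle 1 W → B → V → W = 22; vehicle 2 W → L → U → W = 24; combined 46.

46 blocks — the smallest possible combined total.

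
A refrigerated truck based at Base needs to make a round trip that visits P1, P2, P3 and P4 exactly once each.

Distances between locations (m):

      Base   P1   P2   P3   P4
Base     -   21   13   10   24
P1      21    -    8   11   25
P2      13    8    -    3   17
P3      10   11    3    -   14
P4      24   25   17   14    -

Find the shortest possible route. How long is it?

Base→P1→P2→P3→P4→Base: 21+8+3+14+24 = 70
Base→P1→P2→P4→P3→Base: 21+8+17+14+10 = 70
Base→P1→P3→P2→P4→Base: 21+11+3+17+24 = 76
Base→P1→P3→P4→P2→Base: 21+11+14+17+13 = 76
Base→P1→P4→P2→P3→Base: 21+25+17+3+10 = 76
Base→P1→P4→P3→P2→Base: 21+25+14+3+13 = 76
Base→P2→P1→P3→P4→Base: 13+8+11+14+24 = 70
Base→P2→P1→P4→P3→Base: 13+8+25+14+10 = 70
Base→P2→P3→P1→P4→Base: 13+3+11+25+24 = 76
Base→P2→P4→P1→P3→Base: 13+17+25+11+10 = 76
Base→P3→P1→P2→P4→Base: 10+11+8+17+24 = 70
Base→P3→P2→P1→P4→Base: 10+3+8+25+24 = 70
The minimum is 70.
One optimal route: Base → P1 → P2 → P3 → P4 → Base (or its reverse).

Shortest round trip = 70 m.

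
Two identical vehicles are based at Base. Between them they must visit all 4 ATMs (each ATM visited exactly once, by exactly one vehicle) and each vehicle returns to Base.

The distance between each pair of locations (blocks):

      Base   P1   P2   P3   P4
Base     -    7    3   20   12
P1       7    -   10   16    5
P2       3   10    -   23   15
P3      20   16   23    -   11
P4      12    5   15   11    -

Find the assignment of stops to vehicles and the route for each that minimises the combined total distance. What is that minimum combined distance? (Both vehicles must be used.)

Check every non-empty split of the stops between the two vehicles; for each half take its own optimal tour:
  {P1} + {P2, P3, P4}: 14 + 49 = 63
  {P2} + {P1, P3, P4}: 6 + 43 = 49
  {P1, P2} + {P3, P4}: 20 + 43 = 63
  {P3} + {P1, P2, P4}: 40 + 30 = 70
  {P1, P3} + {P2, P4}: 43 + 30 = 73
  {P2, P3} + {P1, P4}: 46 + 24 = 70
  … (7 splits in total)
Best: vehicle 1 Base → P2 → Base = 6; vehicle 2 Base → P1 → P4 → P3 → Base = 43; combined 49.

49 blocks — the smallest possible combined total.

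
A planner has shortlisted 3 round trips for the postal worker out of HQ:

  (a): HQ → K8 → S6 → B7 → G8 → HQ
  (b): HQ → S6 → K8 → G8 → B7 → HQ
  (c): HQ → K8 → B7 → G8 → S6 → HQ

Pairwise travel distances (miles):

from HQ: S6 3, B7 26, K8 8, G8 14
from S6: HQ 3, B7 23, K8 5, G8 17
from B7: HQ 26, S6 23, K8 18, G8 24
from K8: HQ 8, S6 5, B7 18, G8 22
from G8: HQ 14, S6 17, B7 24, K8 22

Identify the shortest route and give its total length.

(a): 8 + 5 + 23 + 24 + 14 = 74
(b): 3 + 5 + 22 + 24 + 26 = 80
(c): 8 + 18 + 24 + 17 + 3 = 70

70 miles — (c) is the shortest.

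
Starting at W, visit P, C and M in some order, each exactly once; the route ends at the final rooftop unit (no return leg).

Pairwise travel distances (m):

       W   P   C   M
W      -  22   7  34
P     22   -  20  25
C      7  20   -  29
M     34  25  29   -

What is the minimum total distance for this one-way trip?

Shortest open route: 52 m.

There are 3! = 6 possible orderings.
W→P→C→M: 22+20+29 = 71
W→P→M→C: 22+25+29 = 76
W→C→P→M: 7+20+25 = 52
W→C→M→P: 7+29+25 = 61
W→M→P→C: 34+25+20 = 79
W→M→C→P: 34+29+20 = 83
The minimum is 52.
One shortest path: W → C → P → M.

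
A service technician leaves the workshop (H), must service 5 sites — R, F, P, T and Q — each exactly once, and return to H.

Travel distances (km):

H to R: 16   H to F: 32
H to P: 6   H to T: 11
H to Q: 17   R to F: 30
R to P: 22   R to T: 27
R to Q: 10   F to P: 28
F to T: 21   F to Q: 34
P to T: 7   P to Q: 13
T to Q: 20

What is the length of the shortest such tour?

Minimum total distance: 91 km.

H-R-F-P-T-Q-H: 16+30+28+7+20+17 = 118
H-R-F-P-Q-T-H: 16+30+28+13+20+11 = 118
H-R-F-T-P-Q-H: 16+30+21+7+13+17 = 104
H-R-F-T-Q-P-H: 16+30+21+20+13+6 = 106
H-R-F-Q-P-T-H: 16+30+34+13+7+11 = 111
H-R-F-Q-T-P-H: 16+30+34+20+7+6 = 113
H-R-P-F-T-Q-H: 16+22+28+21+20+17 = 124
H-R-P-F-Q-T-H: 16+22+28+34+20+11 = 131
H-R-P-T-F-Q-H: 16+22+7+21+34+17 = 117
H-R-P-T-Q-F-H: 16+22+7+20+34+32 = 131
H-R-P-Q-F-T-H: 16+22+13+34+21+11 = 117
H-R-P-Q-T-F-H: 16+22+13+20+21+32 = 124
H-R-T-F-P-Q-H: 16+27+21+28+13+17 = 122
H-R-T-F-Q-P-H: 16+27+21+34+13+6 = 117
… (46 more)
H-P-T-F-R-Q-H: 6+7+21+30+10+17 = 91  ← best
The minimum is 91.
One optimal route: H → P → T → F → R → Q → H (or its reverse).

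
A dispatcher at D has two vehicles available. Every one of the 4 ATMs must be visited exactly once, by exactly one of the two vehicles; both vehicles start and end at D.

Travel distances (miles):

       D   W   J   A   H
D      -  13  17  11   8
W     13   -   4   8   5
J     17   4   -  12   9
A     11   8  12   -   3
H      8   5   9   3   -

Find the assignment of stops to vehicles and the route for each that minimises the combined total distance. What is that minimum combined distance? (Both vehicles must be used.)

56 miles — the smallest possible combined total.

Check every non-empty split of the stops between the two vehicles; for each half take its own optimal tour:
  {W} + {J, A, H}: 26 + 40 = 66
  {J} + {W, A, H}: 34 + 32 = 66
  {W, J} + {A, H}: 34 + 22 = 56
  {A} + {W, J, H}: 22 + 34 = 56
  {W, A} + {J, H}: 32 + 34 = 66
  {J, A} + {W, H}: 40 + 26 = 66
  … (7 splits in total)
Best: vehicle 1 D → W → J → D = 34; vehicle 2 D → A → H → D = 22; combined 56.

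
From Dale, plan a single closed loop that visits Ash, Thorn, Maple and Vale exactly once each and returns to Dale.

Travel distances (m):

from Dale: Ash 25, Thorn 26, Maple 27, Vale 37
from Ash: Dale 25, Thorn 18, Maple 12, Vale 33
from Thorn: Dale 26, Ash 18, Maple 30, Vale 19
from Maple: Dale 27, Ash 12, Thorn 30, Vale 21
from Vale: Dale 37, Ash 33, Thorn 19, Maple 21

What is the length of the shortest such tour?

Minimum total distance: 103 m.

There are 12 distinct closed tours to check (reversals are equivalent).
Dale - Ash - Thorn - Maple - Vale - Dale: 25+18+30+21+37 = 131
Dale - Ash - Thorn - Vale - Maple - Dale: 25+18+19+21+27 = 110
Dale - Ash - Maple - Thorn - Vale - Dale: 25+12+30+19+37 = 123
Dale - Ash - Maple - Vale - Thorn - Dale: 25+12+21+19+26 = 103
Dale - Ash - Vale - Thorn - Maple - Dale: 25+33+19+30+27 = 134
Dale - Ash - Vale - Maple - Thorn - Dale: 25+33+21+30+26 = 135
Dale - Thorn - Ash - Maple - Vale - Dale: 26+18+12+21+37 = 114
Dale - Thorn - Ash - Vale - Maple - Dale: 26+18+33+21+27 = 125
Dale - Thorn - Maple - Ash - Vale - Dale: 26+30+12+33+37 = 138
Dale - Thorn - Vale - Ash - Maple - Dale: 26+19+33+12+27 = 117
Dale - Maple - Ash - Thorn - Vale - Dale: 27+12+18+19+37 = 113
Dale - Maple - Thorn - Ash - Vale - Dale: 27+30+18+33+37 = 145
The minimum is 103.
One optimal route: Dale → Ash → Maple → Vale → Thorn → Dale (or its reverse).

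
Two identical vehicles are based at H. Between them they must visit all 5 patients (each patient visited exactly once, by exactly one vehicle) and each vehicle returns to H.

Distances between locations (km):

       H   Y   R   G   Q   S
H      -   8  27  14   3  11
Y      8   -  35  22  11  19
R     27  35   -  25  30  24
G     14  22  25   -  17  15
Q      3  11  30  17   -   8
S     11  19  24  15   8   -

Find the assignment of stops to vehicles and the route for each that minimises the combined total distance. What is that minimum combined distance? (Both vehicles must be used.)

Try each way of splitting the stops between the two vehicles (each non-empty) and, for each split, find the best tour for each vehicle:
  {Y} + {R, G, Q, S}: 16 + 74 = 90
  {R} + {Y, G, Q, S}: 54 + 56 = 110
  {Y, R} + {G, Q, S}: 70 + 40 = 110
  {G} + {Y, R, Q, S}: 28 + 78 = 106
  {Y, G} + {R, Q, S}: 44 + 62 = 106
  {R, G} + {Y, Q, S}: 66 + 38 = 104
  … (15 splits in total)
Best: vehicle 1 H → Y → H = 16; vehicle 2 H → G → R → S → Q → H = 74; combined 90.

90 km — the smallest possible combined total.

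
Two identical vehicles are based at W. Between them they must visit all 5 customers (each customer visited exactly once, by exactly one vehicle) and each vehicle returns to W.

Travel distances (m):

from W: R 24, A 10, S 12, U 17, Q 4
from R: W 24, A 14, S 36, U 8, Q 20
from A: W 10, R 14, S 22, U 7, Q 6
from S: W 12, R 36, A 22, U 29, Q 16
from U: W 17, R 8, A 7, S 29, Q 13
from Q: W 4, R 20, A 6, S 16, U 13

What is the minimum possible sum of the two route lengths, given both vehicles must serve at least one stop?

Minimum combined distance: 73 m.

Check every non-empty split of the stops between the two vehicles; for each half take its own optimal tour:
  {R} + {A, S, U, Q}: 48 + 58 = 106
  {A} + {R, S, U, Q}: 20 + 73 = 93
  {R, A} + {S, U, Q}: 48 + 58 = 106
  {S} + {R, A, U, Q}: 24 + 49 = 73
  {R, S} + {A, U, Q}: 72 + 34 = 106
  {A, S} + {R, U, Q}: 44 + 49 = 93
  … (15 splits in total)
Best: vehicle 1 W → S → W = 24; vehicle 2 W → R → U → A → Q → W = 49; combined 73.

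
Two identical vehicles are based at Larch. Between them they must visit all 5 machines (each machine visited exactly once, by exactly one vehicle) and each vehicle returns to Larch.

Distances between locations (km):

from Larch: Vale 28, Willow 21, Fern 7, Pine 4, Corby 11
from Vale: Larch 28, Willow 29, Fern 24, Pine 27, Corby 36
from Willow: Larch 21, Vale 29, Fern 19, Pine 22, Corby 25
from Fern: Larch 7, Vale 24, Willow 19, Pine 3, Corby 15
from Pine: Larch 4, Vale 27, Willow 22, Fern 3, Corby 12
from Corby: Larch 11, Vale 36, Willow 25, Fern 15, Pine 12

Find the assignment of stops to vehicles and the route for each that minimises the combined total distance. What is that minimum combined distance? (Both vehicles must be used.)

Try each way of splitting the stops between the two vehicles (each non-empty) and, for each split, find the best tour for each vehicle:
  {Vale} + {Willow, Fern, Pine, Corby}: 56 + 62 = 118
  {Willow} + {Vale, Fern, Pine, Corby}: 42 + 78 = 120
  {Vale, Willow} + {Fern, Pine, Corby}: 78 + 33 = 111
  {Fern} + {Vale, Willow, Pine, Corby}: 14 + 96 = 110
  {Vale, Fern} + {Willow, Pine, Corby}: 59 + 62 = 121
  {Willow, Fern} + {Vale, Pine, Corby}: 47 + 78 = 125
  … (15 splits in total)
  {Vale, Willow, Fern, Pine} + {Corby}: 81 + 22 = 103  ← best
Best: vehicle 1 Larch → Willow → Vale → Fern → Pine → Larch = 81; vehicle 2 Larch → Corby → Larch = 22; combined 103.

Minimum combined distance: 103 km.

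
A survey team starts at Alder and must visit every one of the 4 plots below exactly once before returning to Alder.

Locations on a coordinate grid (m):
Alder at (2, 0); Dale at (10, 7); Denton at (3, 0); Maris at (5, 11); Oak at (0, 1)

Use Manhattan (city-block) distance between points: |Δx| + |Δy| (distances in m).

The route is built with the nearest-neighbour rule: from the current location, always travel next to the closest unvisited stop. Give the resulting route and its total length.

Alder → [Denton:1 / Oak:3 / Maris:14 / Dale:15] → Denton (1)
Denton → [Oak:4 / Maris:13 / Dale:14] → Oak (4)
Oak → [Maris:15 / Dale:16] → Maris (15)
Maris → [Dale:9] → Dale (9)
Return Dale→Alder: 15.
Total = 1 + 4 + 15 + 9 + 15 = 44.

Total distance 44 m via the nearest-neighbour route Alder → Denton → Oak → Maris → Dale → Alder.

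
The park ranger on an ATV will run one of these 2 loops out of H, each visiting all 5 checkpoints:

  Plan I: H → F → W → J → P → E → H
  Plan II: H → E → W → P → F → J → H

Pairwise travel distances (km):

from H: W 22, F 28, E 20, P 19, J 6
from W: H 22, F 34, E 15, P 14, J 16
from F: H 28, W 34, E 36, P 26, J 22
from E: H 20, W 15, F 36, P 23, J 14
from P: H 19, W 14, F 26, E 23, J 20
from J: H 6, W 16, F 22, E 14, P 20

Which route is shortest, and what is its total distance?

Shortest is Plan II, total 103 km.

Plan I: 28 + 34 + 16 + 20 + 23 + 20 = 141
Plan II: 20 + 15 + 14 + 26 + 22 + 6 = 103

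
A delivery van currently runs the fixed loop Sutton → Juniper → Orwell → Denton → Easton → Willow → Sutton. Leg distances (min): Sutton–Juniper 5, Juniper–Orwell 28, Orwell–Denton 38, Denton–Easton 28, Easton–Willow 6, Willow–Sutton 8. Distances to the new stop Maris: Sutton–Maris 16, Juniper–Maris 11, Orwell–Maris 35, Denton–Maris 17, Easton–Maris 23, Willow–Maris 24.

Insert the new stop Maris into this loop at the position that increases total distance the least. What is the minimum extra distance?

Minimum extra distance: 12 min, inserting Maris between Denton and Easton.

Insertion cost between consecutive stops i–j is d(i,Maris) + d(Maris,j) − d(i,j):
  between Sutton and Juniper: 16 + 11 − 5 = 22
  between Juniper and Orwell: 11 + 35 − 28 = 18
  between Orwell and Denton: 35 + 17 − 38 = 14
  between Denton and Easton: 17 + 23 − 28 = 12
  between Easton and Willow: 23 + 24 − 6 = 41
  between Willow and Sutton: 24 + 16 − 8 = 32
Cheapest insertion is between Denton and Easton, adding 12.
New total = 113 + 12 = 125.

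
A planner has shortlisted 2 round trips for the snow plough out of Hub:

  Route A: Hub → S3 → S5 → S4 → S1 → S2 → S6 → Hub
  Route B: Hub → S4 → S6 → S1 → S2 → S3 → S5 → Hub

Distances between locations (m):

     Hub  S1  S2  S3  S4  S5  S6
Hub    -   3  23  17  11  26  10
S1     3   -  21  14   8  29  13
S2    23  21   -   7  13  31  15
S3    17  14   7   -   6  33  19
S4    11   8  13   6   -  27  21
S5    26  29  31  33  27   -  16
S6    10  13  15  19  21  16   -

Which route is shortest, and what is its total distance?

Route A: 17 + 33 + 27 + 8 + 21 + 15 + 10 = 131
Route B: 11 + 21 + 13 + 21 + 7 + 33 + 26 = 132

131 m — Route A is the shortest.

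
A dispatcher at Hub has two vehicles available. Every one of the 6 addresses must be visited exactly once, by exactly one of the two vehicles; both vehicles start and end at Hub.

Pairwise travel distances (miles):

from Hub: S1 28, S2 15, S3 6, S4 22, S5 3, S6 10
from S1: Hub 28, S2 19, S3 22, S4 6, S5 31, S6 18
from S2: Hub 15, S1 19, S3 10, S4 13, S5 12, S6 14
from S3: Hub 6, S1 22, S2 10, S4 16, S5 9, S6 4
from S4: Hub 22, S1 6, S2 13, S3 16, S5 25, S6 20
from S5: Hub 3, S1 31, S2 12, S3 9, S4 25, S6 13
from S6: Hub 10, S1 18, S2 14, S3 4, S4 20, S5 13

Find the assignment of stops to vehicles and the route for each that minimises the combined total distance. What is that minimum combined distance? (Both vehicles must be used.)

68 miles — the smallest possible combined total.

There are 2^5 − 1 = 31 ways to divide the 6 stops into two non-empty groups. For each, the best each vehicle can do is its own shortest tour through its group:
  {S1} + {S2, S3, S4, S5, S6}: 56 + 58 = 114
  {S2} + {S1, S3, S4, S5, S6}: 30 + 62 = 92
  {S1, S2} + {S3, S4, S5, S6}: 62 + 58 = 120
  {S3} + {S1, S2, S4, S5, S6}: 12 + 62 = 74
  {S1, S3} + {S2, S4, S5, S6}: 56 + 58 = 114
  {S2, S3} + {S1, S4, S5, S6}: 31 + 62 = 93
  … (31 splits in total)
  {S5} + {S1, S2, S3, S4, S6}: 6 + 62 = 68  ← best
Best: vehicle 1 Hub → S5 → Hub = 6; vehicle 2 Hub → S2 → S4 → S1 → S6 → S3 → Hub = 62; combined 68.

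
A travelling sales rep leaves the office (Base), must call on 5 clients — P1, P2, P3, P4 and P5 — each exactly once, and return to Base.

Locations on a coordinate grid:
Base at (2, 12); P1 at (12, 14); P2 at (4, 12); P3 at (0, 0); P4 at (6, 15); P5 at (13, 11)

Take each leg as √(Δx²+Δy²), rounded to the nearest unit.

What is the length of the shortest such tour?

There are 60 distinct closed tours to check (reversals are equivalent).
Base-P1-P2-P3-P4-P5-Base: 10+8+13+16+8+11 = 66
Base-P1-P2-P3-P5-P4-Base: 10+8+13+17+8+5 = 61
Base-P1-P2-P4-P3-P5-Base: 10+8+4+16+17+11 = 66
Base-P1-P2-P4-P5-P3-Base: 10+8+4+8+17+12 = 59
Base-P1-P2-P5-P3-P4-Base: 10+8+9+17+16+5 = 65
Base-P1-P2-P5-P4-P3-Base: 10+8+9+8+16+12 = 63
Base-P1-P3-P2-P4-P5-Base: 10+18+13+4+8+11 = 64
Base-P1-P3-P2-P5-P4-Base: 10+18+13+9+8+5 = 63
Base-P1-P3-P4-P2-P5-Base: 10+18+16+4+9+11 = 68
Base-P1-P3-P4-P5-P2-Base: 10+18+16+8+9+2 = 63
Base-P1-P3-P5-P2-P4-Base: 10+18+17+9+4+5 = 63
Base-P1-P3-P5-P4-P2-Base: 10+18+17+8+4+2 = 59
Base-P1-P4-P2-P3-P5-Base: 10+6+4+13+17+11 = 61
Base-P1-P4-P2-P5-P3-Base: 10+6+4+9+17+12 = 58
… (46 more)
Base-P2-P4-P1-P5-P3-Base: 2+4+6+3+17+12 = 44  ← best
The minimum is 44.
One optimal route: Base → P2 → P4 → P1 → P5 → P3 → Base (or its reverse).

44 — the shortest possible round trip.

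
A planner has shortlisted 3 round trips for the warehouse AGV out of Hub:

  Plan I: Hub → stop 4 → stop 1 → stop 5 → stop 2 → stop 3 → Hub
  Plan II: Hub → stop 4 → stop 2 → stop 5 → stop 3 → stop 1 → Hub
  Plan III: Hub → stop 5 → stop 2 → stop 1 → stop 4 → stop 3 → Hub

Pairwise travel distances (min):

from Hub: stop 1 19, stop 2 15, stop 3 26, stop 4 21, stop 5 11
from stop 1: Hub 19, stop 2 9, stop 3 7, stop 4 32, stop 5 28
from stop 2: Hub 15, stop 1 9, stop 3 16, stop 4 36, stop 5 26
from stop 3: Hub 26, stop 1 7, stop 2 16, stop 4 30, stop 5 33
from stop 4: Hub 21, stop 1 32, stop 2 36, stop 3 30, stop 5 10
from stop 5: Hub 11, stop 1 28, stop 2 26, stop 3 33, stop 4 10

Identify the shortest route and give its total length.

134 min — Plan III is the shortest.

Plan I: 21 + 32 + 28 + 26 + 16 + 26 = 149
Plan II: 21 + 36 + 26 + 33 + 7 + 19 = 142
Plan III: 11 + 26 + 9 + 32 + 30 + 26 = 134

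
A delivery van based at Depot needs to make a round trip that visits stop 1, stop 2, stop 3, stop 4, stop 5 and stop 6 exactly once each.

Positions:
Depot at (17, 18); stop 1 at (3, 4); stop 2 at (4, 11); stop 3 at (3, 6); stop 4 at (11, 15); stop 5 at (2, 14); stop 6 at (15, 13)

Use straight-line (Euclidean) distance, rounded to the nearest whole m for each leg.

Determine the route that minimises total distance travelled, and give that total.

47 m — the shortest possible round trip.

Depot → stop 1 → stop 2 → stop 3 → stop 4 → stop 5 → stop 6 → Depot: 20+7+5+12+9+13+5 = 71
Depot → stop 1 → stop 2 → stop 3 → stop 4 → stop 6 → stop 5 → Depot: 20+7+5+12+4+13+16 = 77
Depot → stop 1 → stop 2 → stop 3 → stop 5 → stop 4 → stop 6 → Depot: 20+7+5+8+9+4+5 = 58
Depot → stop 1 → stop 2 → stop 3 → stop 5 → stop 6 → stop 4 → Depot: 20+7+5+8+13+4+7 = 64
Depot → stop 1 → stop 2 → stop 3 → stop 6 → stop 4 → stop 5 → Depot: 20+7+5+14+4+9+16 = 75
Depot → stop 1 → stop 2 → stop 3 → stop 6 → stop 5 → stop 4 → Depot: 20+7+5+14+13+9+7 = 75
Depot → stop 1 → stop 2 → stop 4 → stop 3 → stop 5 → stop 6 → Depot: 20+7+8+12+8+13+5 = 73
Depot → stop 1 → stop 2 → stop 4 → stop 3 → stop 6 → stop 5 → Depot: 20+7+8+12+14+13+16 = 90
… (352 more)
Depot → stop 4 → stop 5 → stop 2 → stop 3 → stop 1 → stop 6 → Depot: 7+9+4+5+2+15+5 = 47  ← best
The minimum is 47.
One optimal route: Depot → stop 4 → stop 5 → stop 2 → stop 3 → stop 1 → stop 6 → Depot (or its reverse).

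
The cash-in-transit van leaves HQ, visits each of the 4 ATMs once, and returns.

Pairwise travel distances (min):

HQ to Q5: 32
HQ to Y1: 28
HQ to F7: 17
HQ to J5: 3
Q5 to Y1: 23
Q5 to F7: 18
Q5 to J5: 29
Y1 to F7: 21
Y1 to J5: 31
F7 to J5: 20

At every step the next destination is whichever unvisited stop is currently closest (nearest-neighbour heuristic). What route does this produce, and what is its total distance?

At HQ the remaining stops are J5 3, F7 17, Y1 28, Q5 32; go to J5.
At J5 the remaining stops are F7 20, Q5 29, Y1 31; go to F7.
At F7 the remaining stops are Q5 18, Y1 21; go to Q5.
At Q5 the remaining stops are Y1 23; go to Y1.
Return Y1→HQ: 28.
Total = 3 + 20 + 18 + 23 + 28 = 92.

Nearest-neighbour total = 92 min; route HQ → J5 → F7 → Q5 → Y1 → HQ.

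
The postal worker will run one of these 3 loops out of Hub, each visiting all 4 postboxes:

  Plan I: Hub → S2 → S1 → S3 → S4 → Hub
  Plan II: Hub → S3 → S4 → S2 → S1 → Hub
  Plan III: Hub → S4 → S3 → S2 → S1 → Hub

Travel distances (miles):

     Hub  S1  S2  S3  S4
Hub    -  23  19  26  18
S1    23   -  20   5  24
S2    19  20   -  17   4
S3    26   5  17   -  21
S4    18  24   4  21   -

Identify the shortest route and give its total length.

Plan I: 19 + 20 + 5 + 21 + 18 = 83
Plan II: 26 + 21 + 4 + 20 + 23 = 94
Plan III: 18 + 21 + 17 + 20 + 23 = 99

83 miles — Plan I is the shortest.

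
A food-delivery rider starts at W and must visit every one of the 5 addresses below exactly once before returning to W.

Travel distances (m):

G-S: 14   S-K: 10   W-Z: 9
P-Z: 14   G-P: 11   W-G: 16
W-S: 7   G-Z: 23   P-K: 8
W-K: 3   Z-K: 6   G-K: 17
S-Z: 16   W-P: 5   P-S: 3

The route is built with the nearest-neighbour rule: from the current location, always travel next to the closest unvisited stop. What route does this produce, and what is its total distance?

Total distance 56 m via the nearest-neighbour route W → K → Z → P → S → G → W.

From W: distances to unvisited — K=3, P=5, S=7, Z=9, G=16. Nearest is K (3).
From K: distances to unvisited — Z=6, P=8, S=10, G=17. Nearest is Z (6).
From Z: distances to unvisited — P=14, S=16, G=23. Nearest is P (14).
From P: distances to unvisited — S=3, G=11. Nearest is S (3).
From S: distances to unvisited — G=14. Nearest is G (14).
Return G→W: 16.
Total = 3 + 6 + 14 + 3 + 14 + 16 = 56.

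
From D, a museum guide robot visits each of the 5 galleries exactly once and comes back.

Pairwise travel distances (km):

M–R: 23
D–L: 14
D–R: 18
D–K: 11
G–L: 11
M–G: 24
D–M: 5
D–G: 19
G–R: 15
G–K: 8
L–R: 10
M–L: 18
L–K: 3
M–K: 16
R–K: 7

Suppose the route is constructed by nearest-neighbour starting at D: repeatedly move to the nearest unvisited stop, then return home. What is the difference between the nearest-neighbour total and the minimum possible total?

From D: M=5, K=11, L=14, R=18, G=19 → choose M (5).
From M: K=16, L=18, R=23, G=24 → choose K (16).
From K: L=3, R=7, G=8 → choose L (3).
From L: R=10, G=11 → choose R (10).
From R: G=15 → choose G (15).
NN route D → M → K → L → R → G → D costs 68.
Optimal: D → M → L → G → R → K → D costs 67 (by enumerating all 60 distinct tours).
Excess = 68 − 67 = 1.

Excess over optimum: 1 km.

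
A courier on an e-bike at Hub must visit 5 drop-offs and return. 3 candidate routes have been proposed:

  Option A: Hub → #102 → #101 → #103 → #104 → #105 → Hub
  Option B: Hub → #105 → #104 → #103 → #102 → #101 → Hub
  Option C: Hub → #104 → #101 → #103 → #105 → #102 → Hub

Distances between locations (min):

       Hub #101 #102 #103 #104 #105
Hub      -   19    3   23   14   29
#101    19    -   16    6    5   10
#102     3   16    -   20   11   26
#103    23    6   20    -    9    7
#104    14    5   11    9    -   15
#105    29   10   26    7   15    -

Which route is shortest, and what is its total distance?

Shortest is Option C, total 61 min.

Option A: 3 + 16 + 6 + 9 + 15 + 29 = 78
Option B: 29 + 15 + 9 + 20 + 16 + 19 = 108
Option C: 14 + 5 + 6 + 7 + 26 + 3 = 61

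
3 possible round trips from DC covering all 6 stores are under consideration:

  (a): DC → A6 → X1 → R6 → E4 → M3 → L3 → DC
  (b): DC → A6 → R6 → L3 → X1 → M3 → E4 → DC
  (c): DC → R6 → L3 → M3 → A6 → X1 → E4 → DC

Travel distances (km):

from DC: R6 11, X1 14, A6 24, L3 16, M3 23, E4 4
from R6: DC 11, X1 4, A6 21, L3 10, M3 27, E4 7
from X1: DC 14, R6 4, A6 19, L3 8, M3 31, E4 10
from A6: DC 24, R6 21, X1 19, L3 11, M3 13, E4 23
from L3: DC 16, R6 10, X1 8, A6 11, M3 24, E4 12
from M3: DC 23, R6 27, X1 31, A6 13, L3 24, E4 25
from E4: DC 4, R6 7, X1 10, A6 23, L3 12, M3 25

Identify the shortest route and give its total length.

(a): 24 + 19 + 4 + 7 + 25 + 24 + 16 = 119
(b): 24 + 21 + 10 + 8 + 31 + 25 + 4 = 123
(c): 11 + 10 + 24 + 13 + 19 + 10 + 4 = 91

Shortest is (c), total 91 km.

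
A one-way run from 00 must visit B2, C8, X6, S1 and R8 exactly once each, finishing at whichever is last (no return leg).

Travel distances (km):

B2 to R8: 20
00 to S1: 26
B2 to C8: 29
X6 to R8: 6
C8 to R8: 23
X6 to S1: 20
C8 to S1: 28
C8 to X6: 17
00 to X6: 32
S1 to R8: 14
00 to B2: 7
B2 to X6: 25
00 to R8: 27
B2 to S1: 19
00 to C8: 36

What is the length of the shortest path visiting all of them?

There are 5! = 120 possible orderings.
00→B2→C8→X6→S1→R8: 7+29+17+20+14 = 87
00→B2→C8→X6→R8→S1: 7+29+17+6+14 = 73
00→B2→C8→S1→X6→R8: 7+29+28+20+6 = 90
00→B2→C8→S1→R8→X6: 7+29+28+14+6 = 84
00→B2→C8→R8→X6→S1: 7+29+23+6+20 = 85
00→B2→C8→R8→S1→X6: 7+29+23+14+20 = 93
00→B2→X6→C8→S1→R8: 7+25+17+28+14 = 91
00→B2→X6→C8→R8→S1: 7+25+17+23+14 = 86
00→B2→X6→S1→C8→R8: 7+25+20+28+23 = 103
00→B2→X6→S1→R8→C8: 7+25+20+14+23 = 89
00→B2→X6→R8→C8→S1: 7+25+6+23+28 = 89
00→B2→X6→R8→S1→C8: 7+25+6+14+28 = 80
00→B2→S1→C8→X6→R8: 7+19+28+17+6 = 77
00→B2→S1→C8→R8→X6: 7+19+28+23+6 = 83
… (106 more)
00→B2→S1→R8→X6→C8: 7+19+14+6+17 = 63  ← best
The minimum is 63.
One shortest path: 00 → B2 → S1 → R8 → X6 → C8.

Minimum one-way distance = 63 km.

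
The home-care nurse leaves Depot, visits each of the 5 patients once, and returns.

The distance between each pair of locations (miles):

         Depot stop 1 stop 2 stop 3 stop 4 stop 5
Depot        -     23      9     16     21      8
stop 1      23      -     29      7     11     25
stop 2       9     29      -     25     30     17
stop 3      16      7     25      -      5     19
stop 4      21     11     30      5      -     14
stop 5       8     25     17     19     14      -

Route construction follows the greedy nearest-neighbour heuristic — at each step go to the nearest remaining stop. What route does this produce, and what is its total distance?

At Depot the remaining stops are stop 5 8, stop 2 9, stop 3 16, stop 4 21, stop 1 23; go to stop 5.
At stop 5 the remaining stops are stop 4 14, stop 2 17, stop 3 19, stop 1 25; go to stop 4.
At stop 4 the remaining stops are stop 3 5, stop 1 11, stop 2 30; go to stop 3.
At stop 3 the remaining stops are stop 1 7, stop 2 25; go to stop 1.
At stop 1 the remaining stops are stop 2 29; go to stop 2.
Return stop 2→Depot: 9.
Total = 8 + 14 + 5 + 7 + 29 + 9 = 72.

Nearest-neighbour total = 72 miles; route Depot → stop 5 → stop 4 → stop 3 → stop 1 → stop 2 → Depot.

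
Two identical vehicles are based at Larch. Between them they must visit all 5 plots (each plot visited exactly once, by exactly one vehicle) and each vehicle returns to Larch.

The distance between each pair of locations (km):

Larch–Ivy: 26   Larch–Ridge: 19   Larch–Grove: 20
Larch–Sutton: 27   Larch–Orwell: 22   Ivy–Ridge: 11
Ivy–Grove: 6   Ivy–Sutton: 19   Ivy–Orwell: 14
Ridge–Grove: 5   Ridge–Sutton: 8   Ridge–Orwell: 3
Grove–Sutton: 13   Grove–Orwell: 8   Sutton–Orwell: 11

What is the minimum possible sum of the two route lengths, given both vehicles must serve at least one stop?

Try each way of splitting the stops between the two vehicles (each non-empty) and, for each split, find the best tour for each vehicle:
  {Ivy} + {Ridge, Grove, Sutton, Orwell}: 52 + 66 = 118
  {Ridge} + {Ivy, Grove, Sutton, Orwell}: 38 + 78 = 116
  {Ivy, Ridge} + {Grove, Sutton, Orwell}: 56 + 66 = 122
  {Grove} + {Ivy, Ridge, Sutton, Orwell}: 40 + 78 = 118
  {Ivy, Grove} + {Ridge, Sutton, Orwell}: 52 + 60 = 112
  {Ridge, Grove} + {Ivy, Sutton, Orwell}: 44 + 78 = 122
  … (15 splits in total)
Best: vehicle 1 Larch → Ivy → Grove → Larch = 52; vehicle 2 Larch → Ridge → Sutton → Orwell → Larch = 60; combined 112.

Minimum combined distance: 112 km.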